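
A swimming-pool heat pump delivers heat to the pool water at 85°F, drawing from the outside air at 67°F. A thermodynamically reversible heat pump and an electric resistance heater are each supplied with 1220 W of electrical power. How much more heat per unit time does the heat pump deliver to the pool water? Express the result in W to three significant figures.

In absolute terms T_C = 292.59 K and T_H = 302.59 K, so ΔT = 10.00 K.
COP_Carnot = T_H/ΔT = 302.59/10.00 = 30.26.
The heat pump delivers Q̇_H = COP × Ẇ = 36920 W; the resistance heater delivers Ẇ = 1220 W.
Extra = (COP − 1)·Ẇ = 35700 W.

35700 W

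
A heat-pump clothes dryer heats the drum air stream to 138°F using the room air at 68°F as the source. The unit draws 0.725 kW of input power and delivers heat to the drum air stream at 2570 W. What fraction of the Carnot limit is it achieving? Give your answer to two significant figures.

0.42

Converting, Q̇_H = 2570 W = 2.570 kW, so COP_actual = Q̇_H/Ẇ = 2.570/0.7250 = 3.545.
In absolute terms T_C = 293.15 K and T_H = 332.04 K, so ΔT = 38.89 K.
COP_Carnot = T_H/ΔT = 332.04/38.89 = 8.538.
η_II = COP_actual/COP_Carnot = 3.545/8.538 = 0.4152.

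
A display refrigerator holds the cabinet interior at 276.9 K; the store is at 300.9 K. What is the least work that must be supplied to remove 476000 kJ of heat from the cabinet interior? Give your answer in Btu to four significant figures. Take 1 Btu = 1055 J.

39110 Btu

The reservoir spacing is ΔT = 300.9 − 276.9 = 24.00 K.
The reversible limit is COP_R = T_C/ΔT = 11.54, so W_min = Q_C/COP = Q_C·ΔT/T_C.
W_min = 476000 × 24.00/276.90 = 41260 kJ = 39110 Btu.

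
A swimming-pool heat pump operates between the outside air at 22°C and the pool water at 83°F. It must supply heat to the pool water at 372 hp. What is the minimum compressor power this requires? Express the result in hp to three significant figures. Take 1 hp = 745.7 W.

7.81 hp

In absolute terms T_C = 295.15 K and T_H = 301.48 K, so ΔT = 6.333 K.
COP_Carnot = T_H/ΔT = 301.48/6.333 = 47.60.
Ẇ_min = Q̇/COP_Carnot = 372.0/47.60 = 7.815 hp.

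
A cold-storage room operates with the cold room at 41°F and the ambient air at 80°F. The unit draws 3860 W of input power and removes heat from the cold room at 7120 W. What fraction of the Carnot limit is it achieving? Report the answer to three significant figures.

0.144

COP_actual = Q̇_C/Ẇ = 7120/3860 = 1.845.
In absolute terms T_C = 278.15 K and T_H = 299.82 K, so ΔT = 21.67 K.
COP_Carnot = T_C/ΔT = 278.15/21.67 = 12.84.
η_II = COP_actual/COP_Carnot = 1.845/12.84 = 0.1437.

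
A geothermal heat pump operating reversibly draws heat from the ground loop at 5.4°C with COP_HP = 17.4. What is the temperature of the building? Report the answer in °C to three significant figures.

22.4 °C

COP_HP = T_H/(T_H − T_C) rearranges to T_H = COP·T_C/(COP − 1).
With T_C = 278.55 K, T_H = 17.4 × 278.55/16.40 = 295.53 K.
Converting, 295.53 K = 22.38°C.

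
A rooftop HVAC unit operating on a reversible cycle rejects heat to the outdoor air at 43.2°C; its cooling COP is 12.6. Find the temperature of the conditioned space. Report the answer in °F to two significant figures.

68 °F

For a Carnot refrigerator COP_R = T_C/(T_H − T_C), so T_C = COP·T_H/(1 + COP).
With T_H = 316.35 K, T_C = 12.6 × 316.35/13.60 = 293.09 K.
Converting, 293.09 K = 67.89°F.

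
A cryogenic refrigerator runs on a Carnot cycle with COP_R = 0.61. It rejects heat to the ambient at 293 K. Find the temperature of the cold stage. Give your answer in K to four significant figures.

111.0 K

For a Carnot refrigerator COP_R = T_C/(T_H − T_C), so T_C = COP·T_H/(1 + COP).
With T_H = 293.00 K, T_C = 0.61 × 293.00/1.610 = 111.01 K.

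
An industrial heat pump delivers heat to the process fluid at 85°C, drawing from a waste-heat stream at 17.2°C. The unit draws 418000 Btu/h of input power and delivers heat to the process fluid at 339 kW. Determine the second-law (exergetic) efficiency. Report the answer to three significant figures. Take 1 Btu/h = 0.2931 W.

0.524

Converting, Q̇_H = 339.0 kW = 1157000 Btu/h, so COP_actual = Q̇_H/Ẇ = 1157000/418000 = 2.767.
In absolute terms T_C = 290.35 K and T_H = 358.15 K, so ΔT = 67.80 K.
COP_Carnot = T_H/ΔT = 358.15/67.80 = 5.282.
η_II = COP_actual/COP_Carnot = 2.767/5.282 = 0.5238.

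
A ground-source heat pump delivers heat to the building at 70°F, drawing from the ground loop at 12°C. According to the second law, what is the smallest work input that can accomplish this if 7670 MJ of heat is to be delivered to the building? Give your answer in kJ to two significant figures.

240000 kJ

In absolute terms T_C = 285.15 K and T_H = 294.26 K, so ΔT = 9.111 K.
The reversible limit is COP_HP = T_H/ΔT = 32.30, so W_min = Q_H/COP = Q_H·ΔT/T_H.
W_min = 7670 × 9.111/294.26 = 237.5 MJ = 237500 kJ.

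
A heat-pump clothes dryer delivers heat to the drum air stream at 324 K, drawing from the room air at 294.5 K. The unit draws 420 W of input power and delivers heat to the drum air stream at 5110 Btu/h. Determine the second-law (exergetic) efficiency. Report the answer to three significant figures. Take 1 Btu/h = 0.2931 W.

Converting, Q̇_H = 5110 Btu/h = 1498 W, so COP_actual = Q̇_H/Ẇ = 1498/420.0 = 3.566.
The reservoir spacing is ΔT = 324 − 294.5 = 29.50 K.
COP_Carnot = T_H/ΔT = 324.00/29.50 = 10.98.
η_II = COP_actual/COP_Carnot = 3.566/10.98 = 0.3247.

0.325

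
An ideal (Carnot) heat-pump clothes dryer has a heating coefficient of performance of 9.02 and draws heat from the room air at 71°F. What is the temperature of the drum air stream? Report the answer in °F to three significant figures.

COP_HP = T_H/(T_H − T_C) rearranges to T_H = COP·T_C/(COP − 1).
With T_C = 294.82 K, T_H = 9.02 × 294.82/8.020 = 331.58 K.
Converting, 331.58 K = 137.17°F.

137 °F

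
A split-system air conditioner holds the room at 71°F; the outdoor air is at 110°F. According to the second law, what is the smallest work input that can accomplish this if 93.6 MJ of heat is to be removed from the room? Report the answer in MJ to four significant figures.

6.879 MJ

In absolute terms T_C = 294.82 K and T_H = 316.48 K, so ΔT = 21.67 K.
The reversible limit is COP_R = T_C/ΔT = 13.61, so W_min = Q_C/COP = Q_C·ΔT/T_C.
W_min = 93.60 × 21.67/294.82 = 6.879 MJ.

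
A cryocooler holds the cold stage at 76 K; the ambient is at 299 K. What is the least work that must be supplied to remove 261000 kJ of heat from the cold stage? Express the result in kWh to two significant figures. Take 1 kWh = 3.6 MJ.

The reservoir spacing is ΔT = 299 − 76 = 223.0 K.
The reversible limit is COP_R = T_C/ΔT = 0.3408, so W_min = Q_C/COP = Q_C·ΔT/T_C.
W_min = 261000 × 223.0/76.00 = 765800 kJ = 212.7 kWh.

210 kWh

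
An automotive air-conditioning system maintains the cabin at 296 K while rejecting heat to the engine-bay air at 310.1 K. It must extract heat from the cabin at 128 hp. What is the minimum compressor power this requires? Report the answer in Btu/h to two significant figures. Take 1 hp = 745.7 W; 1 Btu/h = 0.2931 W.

16000 Btu/h

The reservoir spacing is ΔT = 310.1 − 296 = 14.10 K.
COP_Carnot = T_C/ΔT = 296.00/14.10 = 20.99.
Ẇ_min = Q̇/COP_Carnot = 128.0/20.99 = 6.097 hp = 15510 Btu/h.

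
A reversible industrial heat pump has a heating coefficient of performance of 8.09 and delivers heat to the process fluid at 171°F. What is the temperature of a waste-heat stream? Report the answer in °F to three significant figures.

COP_HP = T_H/(T_H − T_C) gives T_H − T_C = T_H/COP.
With T_H = 350.37 K, T_C = 350.37 × (1 − 1/8.09) = 307.06 K.
Converting, 307.06 K = 93.04°F.

93.0 °F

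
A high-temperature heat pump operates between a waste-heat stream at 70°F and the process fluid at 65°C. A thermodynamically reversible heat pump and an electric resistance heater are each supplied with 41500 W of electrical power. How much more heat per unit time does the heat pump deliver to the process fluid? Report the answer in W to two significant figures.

In absolute terms T_C = 294.26 K and T_H = 338.15 K, so ΔT = 43.89 K.
COP_Carnot = T_H/ΔT = 338.15/43.89 = 7.705.
The heat pump delivers Q̇_H = COP × Ẇ = 319700 W; the resistance heater delivers Ẇ = 41500 W.
Extra = (COP − 1)·Ẇ = 278200 W.

280000 W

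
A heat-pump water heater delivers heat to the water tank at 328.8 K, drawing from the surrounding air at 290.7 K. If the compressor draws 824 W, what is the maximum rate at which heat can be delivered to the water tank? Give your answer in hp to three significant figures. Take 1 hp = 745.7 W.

The reservoir spacing is ΔT = 328.8 − 290.7 = 38.10 K.
COP_Carnot = T_H/ΔT = 328.80/38.10 = 8.630.
Q̇_max = COP_Carnot × Ẇ = 8.630 × 824.0 W = 7111 W = 9.536 hp.

9.54 hp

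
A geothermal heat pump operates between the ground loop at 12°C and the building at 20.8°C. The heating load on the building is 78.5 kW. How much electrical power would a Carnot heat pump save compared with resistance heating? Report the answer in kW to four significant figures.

76.15 kW

In absolute terms T_C = 285.15 K and T_H = 293.95 K, so ΔT = 8.800 K.
COP_Carnot = T_H/ΔT = 293.95/8.800 = 33.40.
Resistance heating needs Ẇ_res = Q̇_H = 78.50 kW; the reversible heat pump needs only Ẇ_hp = Q̇_H/COP = 2.350 kW.
Saving = 78.50 − 2.350 = 76.15 kW.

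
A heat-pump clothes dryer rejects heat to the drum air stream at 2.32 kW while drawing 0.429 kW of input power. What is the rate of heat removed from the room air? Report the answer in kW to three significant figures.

For a cyclic device the first law requires Q̇_H = Q̇_C + Ẇ.
Q̇_C = Q̇_H − Ẇ = 1.891 kW.

1.89 kW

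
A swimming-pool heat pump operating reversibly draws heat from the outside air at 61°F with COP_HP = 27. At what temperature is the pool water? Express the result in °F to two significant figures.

81 °F

COP_HP = T_H/(T_H − T_C) rearranges to T_H = COP·T_C/(COP − 1).
With T_C = 289.26 K, T_H = 27 × 289.26/26.00 = 300.39 K.
Converting, 300.39 K = 81.03°F.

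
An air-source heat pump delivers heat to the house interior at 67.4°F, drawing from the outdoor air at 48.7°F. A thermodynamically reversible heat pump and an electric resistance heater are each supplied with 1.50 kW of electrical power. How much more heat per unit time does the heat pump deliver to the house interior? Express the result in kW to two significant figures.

41 kW

In absolute terms T_C = 282.43 K and T_H = 292.82 K, so ΔT = 10.39 K.
COP_Carnot = T_H/ΔT = 292.82/10.39 = 28.19.
The heat pump delivers Q̇_H = COP × Ẇ = 42.28 kW; the resistance heater delivers Ẇ = 1.500 kW.
Extra = (COP − 1)·Ẇ = 40.78 kW.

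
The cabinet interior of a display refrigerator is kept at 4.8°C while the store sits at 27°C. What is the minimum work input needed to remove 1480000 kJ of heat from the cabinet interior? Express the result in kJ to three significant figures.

In absolute terms T_C = 277.95 K and T_H = 300.15 K, so ΔT = 22.20 K.
The reversible limit is COP_R = T_C/ΔT = 12.52, so W_min = Q_C/COP = Q_C·ΔT/T_C.
W_min = 1480000 × 22.20/277.95 = 118200 kJ.

118000 kJ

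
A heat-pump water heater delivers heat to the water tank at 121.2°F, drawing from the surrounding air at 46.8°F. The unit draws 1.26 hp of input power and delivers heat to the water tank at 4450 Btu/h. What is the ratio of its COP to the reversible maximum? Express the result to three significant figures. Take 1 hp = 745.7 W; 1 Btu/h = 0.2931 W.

Converting, Q̇_H = 4450 Btu/h = 1.749 hp, so COP_actual = Q̇_H/Ẇ = 1.749/1.260 = 1.388.
In absolute terms T_C = 281.37 K and T_H = 322.71 K, so ΔT = 41.33 K.
COP_Carnot = T_H/ΔT = 322.71/41.33 = 7.807.
η_II = COP_actual/COP_Carnot = 1.388/7.807 = 0.1778.

0.178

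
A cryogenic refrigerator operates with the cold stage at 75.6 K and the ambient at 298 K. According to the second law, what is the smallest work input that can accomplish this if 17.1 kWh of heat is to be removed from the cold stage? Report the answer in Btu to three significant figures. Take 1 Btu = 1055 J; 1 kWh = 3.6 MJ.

The reservoir spacing is ΔT = 298 − 75.6 = 222.4 K.
The reversible limit is COP_R = T_C/ΔT = 0.3399, so W_min = Q_C/COP = Q_C·ΔT/T_C.
W_min = 17.10 × 222.4/75.60 = 50.30 kWh = 171700 Btu.

172000 Btu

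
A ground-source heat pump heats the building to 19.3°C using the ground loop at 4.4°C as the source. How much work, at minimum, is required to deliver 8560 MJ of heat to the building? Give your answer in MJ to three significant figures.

436 MJ

In absolute terms T_C = 277.55 K and T_H = 292.45 K, so ΔT = 14.90 K.
The reversible limit is COP_HP = T_H/ΔT = 19.63, so W_min = Q_H/COP = Q_H·ΔT/T_H.
W_min = 8560 × 14.90/292.45 = 436.1 MJ.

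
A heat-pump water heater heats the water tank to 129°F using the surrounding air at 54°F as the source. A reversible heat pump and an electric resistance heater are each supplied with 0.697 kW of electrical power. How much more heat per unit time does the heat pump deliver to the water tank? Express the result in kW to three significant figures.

In absolute terms T_C = 285.37 K and T_H = 327.04 K, so ΔT = 41.67 K.
COP_Carnot = T_H/ΔT = 327.04/41.67 = 7.849.
The heat pump delivers Q̇_H = COP × Ẇ = 5.471 kW; the resistance heater delivers Ẇ = 0.6970 kW.
Extra = (COP − 1)·Ẇ = 4.774 kW.

4.77 kW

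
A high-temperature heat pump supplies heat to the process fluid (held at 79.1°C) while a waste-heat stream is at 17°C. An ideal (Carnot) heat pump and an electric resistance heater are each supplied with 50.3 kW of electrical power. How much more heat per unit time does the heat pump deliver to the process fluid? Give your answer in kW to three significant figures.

In absolute terms T_C = 290.15 K and T_H = 352.25 K, so ΔT = 62.10 K.
COP_Carnot = T_H/ΔT = 352.25/62.10 = 5.672.
The heat pump delivers Q̇_H = COP × Ẇ = 285.3 kW; the resistance heater delivers Ẇ = 50.30 kW.
Extra = (COP − 1)·Ẇ = 235.0 kW.

235 kW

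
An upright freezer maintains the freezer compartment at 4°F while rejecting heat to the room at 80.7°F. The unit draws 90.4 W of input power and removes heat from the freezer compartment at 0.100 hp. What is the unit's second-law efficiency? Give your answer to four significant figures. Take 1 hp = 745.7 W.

0.1365

Converting, Q̇_C = 0.1000 hp = 74.57 W, so COP_actual = Q̇_C/Ẇ = 74.57/90.40 = 0.8249.
In absolute terms T_C = 257.59 K and T_H = 300.21 K, so ΔT = 42.61 K.
COP_Carnot = T_C/ΔT = 257.59/42.61 = 6.045.
η_II = COP_actual/COP_Carnot = 0.8249/6.045 = 0.1365.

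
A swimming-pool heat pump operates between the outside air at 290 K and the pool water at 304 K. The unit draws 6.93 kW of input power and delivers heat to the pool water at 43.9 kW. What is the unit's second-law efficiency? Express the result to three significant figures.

0.292

COP_actual = Q̇_H/Ẇ = 43.90/6.930 = 6.335.
The reservoir spacing is ΔT = 304 − 290 = 14.00 K.
COP_Carnot = T_H/ΔT = 304.00/14.00 = 21.71.
η_II = COP_actual/COP_Carnot = 6.335/21.71 = 0.2917.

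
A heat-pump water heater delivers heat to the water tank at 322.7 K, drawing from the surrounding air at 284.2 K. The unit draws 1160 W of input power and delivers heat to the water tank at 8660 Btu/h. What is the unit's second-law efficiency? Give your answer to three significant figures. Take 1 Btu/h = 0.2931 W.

0.261

Converting, Q̇_H = 8660 Btu/h = 2538 W, so COP_actual = Q̇_H/Ẇ = 2538/1160 = 2.188.
The reservoir spacing is ΔT = 322.7 − 284.2 = 38.50 K.
COP_Carnot = T_H/ΔT = 322.70/38.50 = 8.382.
η_II = COP_actual/COP_Carnot = 2.188/8.382 = 0.2611.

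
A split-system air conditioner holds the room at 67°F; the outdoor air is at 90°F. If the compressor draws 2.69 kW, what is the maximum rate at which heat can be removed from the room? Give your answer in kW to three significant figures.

61.6 kW

In absolute terms T_C = 292.59 K and T_H = 305.37 K, so ΔT = 12.78 K.
COP_Carnot = T_C/ΔT = 292.59/12.78 = 22.90.
Q̇_max = COP_Carnot × Ẇ = 22.90 × 2.690 kW = 61.60 kW.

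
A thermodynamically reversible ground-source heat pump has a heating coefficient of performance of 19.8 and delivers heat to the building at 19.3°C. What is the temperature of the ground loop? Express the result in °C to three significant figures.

4.53 °C

COP_HP = T_H/(T_H − T_C) gives T_H − T_C = T_H/COP.
With T_H = 292.45 K, T_C = 292.45 × (1 − 1/19.8) = 277.68 K.
Converting, 277.68 K = 4.53°C.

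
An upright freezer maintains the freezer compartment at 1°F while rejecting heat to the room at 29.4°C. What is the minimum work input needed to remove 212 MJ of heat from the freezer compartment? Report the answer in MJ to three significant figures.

38.6 MJ

In absolute terms T_C = 255.93 K and T_H = 302.55 K, so ΔT = 46.62 K.
The reversible limit is COP_R = T_C/ΔT = 5.489, so W_min = Q_C/COP = Q_C·ΔT/T_C.
W_min = 212.0 × 46.62/255.93 = 38.62 MJ.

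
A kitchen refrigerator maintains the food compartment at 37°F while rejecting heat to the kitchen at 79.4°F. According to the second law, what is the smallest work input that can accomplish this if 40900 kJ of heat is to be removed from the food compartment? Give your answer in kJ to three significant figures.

3490 kJ

In absolute terms T_C = 275.93 K and T_H = 299.48 K, so ΔT = 23.56 K.
The reversible limit is COP_R = T_C/ΔT = 11.71, so W_min = Q_C/COP = Q_C·ΔT/T_C.
W_min = 40900 × 23.56/275.93 = 3492 kJ.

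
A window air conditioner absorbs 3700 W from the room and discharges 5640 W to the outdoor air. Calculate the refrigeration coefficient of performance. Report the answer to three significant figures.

The first law gives Q̇_H = Q̇_C + Ẇ, so the three rates are Q̇_C = 3700, Q̇_H = 5640, Ẇ = 1940 W.
COP_R = Q̇_C/Ẇ = 3700/1940 = 1.907.

1.91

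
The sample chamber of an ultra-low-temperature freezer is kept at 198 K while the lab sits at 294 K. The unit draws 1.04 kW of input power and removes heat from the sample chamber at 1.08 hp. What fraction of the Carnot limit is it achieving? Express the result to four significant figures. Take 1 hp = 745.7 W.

0.3755

Converting, Q̇_C = 1.080 hp = 0.8054 kW, so COP_actual = Q̇_C/Ẇ = 0.8054/1.040 = 0.7744.
The reservoir spacing is ΔT = 294 − 198 = 96.00 K.
COP_Carnot = T_C/ΔT = 198.00/96.00 = 2.063.
η_II = COP_actual/COP_Carnot = 0.7744/2.063 = 0.3755.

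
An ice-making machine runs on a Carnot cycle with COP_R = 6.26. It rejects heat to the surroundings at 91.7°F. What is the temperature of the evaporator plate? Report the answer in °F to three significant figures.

For a Carnot refrigerator COP_R = T_C/(T_H − T_C), so T_C = COP·T_H/(1 + COP).
With T_H = 306.32 K, T_C = 6.26 × 306.32/7.260 = 264.12 K.
Converting, 264.12 K = 15.75°F.

15.8 °F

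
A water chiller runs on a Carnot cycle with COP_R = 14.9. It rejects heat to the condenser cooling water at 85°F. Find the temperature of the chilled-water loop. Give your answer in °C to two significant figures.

10 °C

For a Carnot refrigerator COP_R = T_C/(T_H − T_C), so T_C = COP·T_H/(1 + COP).
With T_H = 302.59 K, T_C = 14.9 × 302.59/15.90 = 283.56 K.
Converting, 283.56 K = 10.41°C.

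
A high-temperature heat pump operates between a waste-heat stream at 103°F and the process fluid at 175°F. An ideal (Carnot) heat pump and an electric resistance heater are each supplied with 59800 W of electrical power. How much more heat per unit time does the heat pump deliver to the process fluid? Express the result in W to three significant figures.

In absolute terms T_C = 312.59 K and T_H = 352.59 K, so ΔT = 40.00 K.
COP_Carnot = T_H/ΔT = 352.59/40.00 = 8.815.
The heat pump delivers Q̇_H = COP × Ẇ = 527100 W; the resistance heater delivers Ẇ = 59800 W.
Extra = (COP − 1)·Ẇ = 467300 W.

467000 W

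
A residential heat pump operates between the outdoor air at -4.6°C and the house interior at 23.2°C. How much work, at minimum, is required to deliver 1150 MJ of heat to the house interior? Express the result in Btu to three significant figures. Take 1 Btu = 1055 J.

In absolute terms T_C = 268.55 K and T_H = 296.35 K, so ΔT = 27.80 K.
The reversible limit is COP_HP = T_H/ΔT = 10.66, so W_min = Q_H/COP = Q_H·ΔT/T_H.
W_min = 1150 × 27.80/296.35 = 107.9 MJ = 102300 Btu.

102000 Btu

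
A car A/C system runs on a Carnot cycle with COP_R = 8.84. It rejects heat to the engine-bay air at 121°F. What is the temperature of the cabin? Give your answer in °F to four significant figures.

61.99 °F

For a Carnot refrigerator COP_R = T_C/(T_H − T_C), so T_C = COP·T_H/(1 + COP).
With T_H = 322.59 K, T_C = 8.84 × 322.59/9.840 = 289.81 K.
Converting, 289.81 K = 61.99°F.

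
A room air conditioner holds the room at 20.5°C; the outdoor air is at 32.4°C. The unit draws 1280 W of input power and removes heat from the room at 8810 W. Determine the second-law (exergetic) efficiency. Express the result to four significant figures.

COP_actual = Q̇_C/Ẇ = 8810/1280 = 6.883.
In absolute terms T_C = 293.65 K and T_H = 305.55 K, so ΔT = 11.90 K.
COP_Carnot = T_C/ΔT = 293.65/11.90 = 24.68.
η_II = COP_actual/COP_Carnot = 6.883/24.68 = 0.2789.

0.2789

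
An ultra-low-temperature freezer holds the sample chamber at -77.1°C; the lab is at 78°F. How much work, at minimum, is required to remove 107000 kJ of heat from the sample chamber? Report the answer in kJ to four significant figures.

56030 kJ

In absolute terms T_C = 196.05 K and T_H = 298.71 K, so ΔT = 102.7 K.
The reversible limit is COP_R = T_C/ΔT = 1.910, so W_min = Q_C/COP = Q_C·ΔT/T_C.
W_min = 107000 × 102.7/196.05 = 56030 kJ.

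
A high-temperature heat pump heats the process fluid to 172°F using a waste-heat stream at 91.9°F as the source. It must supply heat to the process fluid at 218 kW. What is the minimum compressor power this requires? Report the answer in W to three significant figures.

In absolute terms T_C = 306.43 K and T_H = 350.93 K, so ΔT = 44.50 K.
COP_Carnot = T_H/ΔT = 350.93/44.50 = 7.886.
Ẇ_min = Q̇/COP_Carnot = 218.0/7.886 = 27.64 kW = 27640 W.

27600 W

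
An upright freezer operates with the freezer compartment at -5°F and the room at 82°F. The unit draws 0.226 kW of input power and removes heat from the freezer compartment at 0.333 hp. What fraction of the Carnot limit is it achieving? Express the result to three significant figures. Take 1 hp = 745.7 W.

0.210

Converting, Q̇_C = 0.3330 hp = 0.2483 kW, so COP_actual = Q̇_C/Ẇ = 0.2483/0.2260 = 1.099.
In absolute terms T_C = 252.59 K and T_H = 300.93 K, so ΔT = 48.33 K.
COP_Carnot = T_C/ΔT = 252.59/48.33 = 5.226.
η_II = COP_actual/COP_Carnot = 1.099/5.226 = 0.2102.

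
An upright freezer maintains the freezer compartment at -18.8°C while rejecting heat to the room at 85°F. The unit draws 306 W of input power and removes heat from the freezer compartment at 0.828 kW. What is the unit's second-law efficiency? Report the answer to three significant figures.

Converting, Q̇_C = 0.8280 kW = 828.0 W, so COP_actual = Q̇_C/Ẇ = 828.0/306.0 = 2.706.
In absolute terms T_C = 254.35 K and T_H = 302.59 K, so ΔT = 48.24 K.
COP_Carnot = T_C/ΔT = 254.35/48.24 = 5.272.
η_II = COP_actual/COP_Carnot = 2.706/5.272 = 0.5132.

0.513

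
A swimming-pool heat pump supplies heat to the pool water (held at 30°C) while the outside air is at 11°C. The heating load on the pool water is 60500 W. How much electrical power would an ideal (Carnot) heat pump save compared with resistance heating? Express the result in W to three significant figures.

In absolute terms T_C = 284.15 K and T_H = 303.15 K, so ΔT = 19.00 K.
COP_Carnot = T_H/ΔT = 303.15/19.00 = 15.96.
Resistance heating needs Ẇ_res = Q̇_H = 60500 W; the reversible heat pump needs only Ẇ_hp = Q̇_H/COP = 3792 W.
Saving = 60500 − 3792 = 56710 W.

56700 W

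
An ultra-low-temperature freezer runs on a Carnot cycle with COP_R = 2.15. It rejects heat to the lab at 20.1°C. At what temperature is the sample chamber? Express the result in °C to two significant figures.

For a Carnot refrigerator COP_R = T_C/(T_H − T_C), so T_C = COP·T_H/(1 + COP).
With T_H = 293.25 K, T_C = 2.15 × 293.25/3.150 = 200.15 K.
Converting, 200.15 K = -73.00°C.

-73 °C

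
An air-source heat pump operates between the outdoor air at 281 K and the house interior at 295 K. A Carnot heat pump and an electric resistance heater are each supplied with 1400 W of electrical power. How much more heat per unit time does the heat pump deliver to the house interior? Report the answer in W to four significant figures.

The reservoir spacing is ΔT = 295 − 281 = 14.00 K.
COP_Carnot = T_H/ΔT = 295.00/14.00 = 21.07.
The heat pump delivers Q̇_H = COP × Ẇ = 29500 W; the resistance heater delivers Ẇ = 1400 W.
Extra = (COP − 1)·Ẇ = 28100 W.

28100 W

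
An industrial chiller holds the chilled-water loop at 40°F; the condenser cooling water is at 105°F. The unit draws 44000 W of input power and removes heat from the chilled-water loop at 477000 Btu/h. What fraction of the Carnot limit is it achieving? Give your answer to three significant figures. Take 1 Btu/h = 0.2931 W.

Converting, Q̇_C = 477000 Btu/h = 139800 W, so COP_actual = Q̇_C/Ẇ = 139800/44000 = 3.177.
In absolute terms T_C = 277.59 K and T_H = 313.71 K, so ΔT = 36.11 K.
COP_Carnot = T_C/ΔT = 277.59/36.11 = 7.687.
η_II = COP_actual/COP_Carnot = 3.177/7.687 = 0.4133.

0.413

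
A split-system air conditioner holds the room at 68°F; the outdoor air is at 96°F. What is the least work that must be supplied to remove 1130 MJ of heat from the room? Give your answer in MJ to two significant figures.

60 MJ

In absolute terms T_C = 293.15 K and T_H = 308.71 K, so ΔT = 15.56 K.
The reversible limit is COP_R = T_C/ΔT = 18.85, so W_min = Q_C/COP = Q_C·ΔT/T_C.
W_min = 1130 × 15.56/293.15 = 59.96 MJ.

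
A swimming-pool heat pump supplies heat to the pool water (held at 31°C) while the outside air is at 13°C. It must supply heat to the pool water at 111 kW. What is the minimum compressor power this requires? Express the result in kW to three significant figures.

In absolute terms T_C = 286.15 K and T_H = 304.15 K, so ΔT = 18.00 K.
COP_Carnot = T_H/ΔT = 304.15/18.00 = 16.90.
Ẇ_min = Q̇/COP_Carnot = 111.0/16.90 = 6.569 kW.

6.57 kW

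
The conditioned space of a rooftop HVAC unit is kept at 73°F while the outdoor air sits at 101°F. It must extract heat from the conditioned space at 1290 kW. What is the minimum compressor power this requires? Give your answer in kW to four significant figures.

In absolute terms T_C = 295.93 K and T_H = 311.48 K, so ΔT = 15.56 K.
COP_Carnot = T_C/ΔT = 295.93/15.56 = 19.02.
Ẇ_min = Q̇/COP_Carnot = 1290/19.02 = 67.81 kW.

67.81 kW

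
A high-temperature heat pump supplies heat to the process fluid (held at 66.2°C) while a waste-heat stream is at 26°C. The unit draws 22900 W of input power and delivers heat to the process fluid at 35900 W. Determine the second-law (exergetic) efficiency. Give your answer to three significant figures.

0.186

COP_actual = Q̇_H/Ẇ = 35900/22900 = 1.568.
In absolute terms T_C = 299.15 K and T_H = 339.35 K, so ΔT = 40.20 K.
COP_Carnot = T_H/ΔT = 339.35/40.20 = 8.442.
η_II = COP_actual/COP_Carnot = 1.568/8.442 = 0.1857.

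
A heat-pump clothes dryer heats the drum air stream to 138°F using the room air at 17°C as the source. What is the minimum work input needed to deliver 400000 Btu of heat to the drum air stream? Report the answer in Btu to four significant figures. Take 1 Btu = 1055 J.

In absolute terms T_C = 290.15 K and T_H = 332.04 K, so ΔT = 41.89 K.
The reversible limit is COP_HP = T_H/ΔT = 7.927, so W_min = Q_H/COP = Q_H·ΔT/T_H.
W_min = 400000 × 41.89/332.04 = 50460 Btu.

50460 Btu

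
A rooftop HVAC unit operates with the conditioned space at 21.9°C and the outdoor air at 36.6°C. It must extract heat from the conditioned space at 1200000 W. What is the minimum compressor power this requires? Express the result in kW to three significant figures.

59.8 kW

In absolute terms T_C = 295.05 K and T_H = 309.75 K, so ΔT = 14.70 K.
COP_Carnot = T_C/ΔT = 295.05/14.70 = 20.07.
Ẇ_min = Q̇/COP_Carnot = 1200000/20.07 = 59790 W = 59.79 kW.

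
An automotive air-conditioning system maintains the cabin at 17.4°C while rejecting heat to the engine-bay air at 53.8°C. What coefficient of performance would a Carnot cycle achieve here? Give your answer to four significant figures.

7.982

In absolute terms T_C = 290.55 K and T_H = 326.95 K, so ΔT = 36.40 K.
For a reversible cycle, COP_Carnot = T_C/ΔT = 290.55/36.40 = 7.982.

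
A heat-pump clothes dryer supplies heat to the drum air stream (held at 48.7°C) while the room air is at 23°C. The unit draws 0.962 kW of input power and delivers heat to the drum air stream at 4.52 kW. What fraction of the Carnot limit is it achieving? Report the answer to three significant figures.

COP_actual = Q̇_H/Ẇ = 4.520/0.9620 = 4.699.
In absolute terms T_C = 296.15 K and T_H = 321.85 K, so ΔT = 25.70 K.
COP_Carnot = T_H/ΔT = 321.85/25.70 = 12.52.
η_II = COP_actual/COP_Carnot = 4.699/12.52 = 0.3752.

0.375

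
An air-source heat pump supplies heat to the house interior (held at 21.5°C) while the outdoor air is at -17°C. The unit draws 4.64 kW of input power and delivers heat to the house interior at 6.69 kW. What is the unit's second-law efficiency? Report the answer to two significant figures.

0.19

COP_actual = Q̇_H/Ẇ = 6.690/4.640 = 1.442.
In absolute terms T_C = 256.15 K and T_H = 294.65 K, so ΔT = 38.50 K.
COP_Carnot = T_H/ΔT = 294.65/38.50 = 7.653.
η_II = COP_actual/COP_Carnot = 1.442/7.653 = 0.1884.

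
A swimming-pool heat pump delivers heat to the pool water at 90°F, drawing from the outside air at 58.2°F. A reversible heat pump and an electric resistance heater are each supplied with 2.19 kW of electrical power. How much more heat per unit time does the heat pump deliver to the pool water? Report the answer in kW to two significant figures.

In absolute terms T_C = 287.71 K and T_H = 305.37 K, so ΔT = 17.67 K.
COP_Carnot = T_H/ΔT = 305.37/17.67 = 17.29.
The heat pump delivers Q̇_H = COP × Ẇ = 37.85 kW; the resistance heater delivers Ẇ = 2.190 kW.
Extra = (COP − 1)·Ẇ = 35.66 kW.

36 kW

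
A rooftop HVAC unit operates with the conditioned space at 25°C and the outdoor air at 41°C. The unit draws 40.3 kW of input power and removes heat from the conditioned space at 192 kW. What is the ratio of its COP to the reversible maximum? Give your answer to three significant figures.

COP_actual = Q̇_C/Ẇ = 192.0/40.30 = 4.764.
In absolute terms T_C = 298.15 K and T_H = 314.15 K, so ΔT = 16.00 K.
COP_Carnot = T_C/ΔT = 298.15/16.00 = 18.63.
η_II = COP_actual/COP_Carnot = 4.764/18.63 = 0.2557.

0.256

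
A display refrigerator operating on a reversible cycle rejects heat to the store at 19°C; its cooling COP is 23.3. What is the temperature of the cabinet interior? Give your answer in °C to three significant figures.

For a Carnot refrigerator COP_R = T_C/(T_H − T_C), so T_C = COP·T_H/(1 + COP).
With T_H = 292.15 K, T_C = 23.3 × 292.15/24.30 = 280.13 K.
Converting, 280.13 K = 6.98°C.

6.98 °C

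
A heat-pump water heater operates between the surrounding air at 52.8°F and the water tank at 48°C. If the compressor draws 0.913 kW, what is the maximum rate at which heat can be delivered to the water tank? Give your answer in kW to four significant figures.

8.045 kW

In absolute terms T_C = 284.71 K and T_H = 321.15 K, so ΔT = 36.44 K.
COP_Carnot = T_H/ΔT = 321.15/36.44 = 8.812.
Q̇_max = COP_Carnot × Ẇ = 8.812 × 0.9130 kW = 8.045 kW.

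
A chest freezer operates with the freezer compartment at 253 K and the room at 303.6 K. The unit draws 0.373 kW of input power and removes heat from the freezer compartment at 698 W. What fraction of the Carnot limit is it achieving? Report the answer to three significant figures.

0.374

Converting, Q̇_C = 698.0 W = 0.6980 kW, so COP_actual = Q̇_C/Ẇ = 0.6980/0.3730 = 1.871.
The reservoir spacing is ΔT = 303.6 − 253 = 50.60 K.
COP_Carnot = T_C/ΔT = 253.00/50.60 = 5.000.
η_II = COP_actual/COP_Carnot = 1.871/5.000 = 0.3743.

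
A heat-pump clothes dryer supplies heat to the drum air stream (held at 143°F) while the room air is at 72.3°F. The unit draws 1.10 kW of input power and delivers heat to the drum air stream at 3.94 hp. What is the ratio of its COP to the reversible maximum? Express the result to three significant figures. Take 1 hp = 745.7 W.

Converting, Q̇_H = 3.940 hp = 2.938 kW, so COP_actual = Q̇_H/Ẇ = 2.938/1.100 = 2.671.
In absolute terms T_C = 295.54 K and T_H = 334.82 K, so ΔT = 39.28 K.
COP_Carnot = T_H/ΔT = 334.82/39.28 = 8.524.
η_II = COP_actual/COP_Carnot = 2.671/8.524 = 0.3133.

0.313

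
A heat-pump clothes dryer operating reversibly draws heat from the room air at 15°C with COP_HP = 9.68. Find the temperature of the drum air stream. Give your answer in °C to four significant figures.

COP_HP = T_H/(T_H − T_C) rearranges to T_H = COP·T_C/(COP − 1).
With T_C = 288.15 K, T_H = 9.68 × 288.15/8.680 = 321.35 K.
Converting, 321.35 K = 48.20°C.

48.20 °C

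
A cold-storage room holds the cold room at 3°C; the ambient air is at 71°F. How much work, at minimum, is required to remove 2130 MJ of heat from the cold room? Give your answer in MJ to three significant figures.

144 MJ

In absolute terms T_C = 276.15 K and T_H = 294.82 K, so ΔT = 18.67 K.
The reversible limit is COP_R = T_C/ΔT = 14.79, so W_min = Q_C/COP = Q_C·ΔT/T_C.
W_min = 2130 × 18.67/276.15 = 144.0 MJ.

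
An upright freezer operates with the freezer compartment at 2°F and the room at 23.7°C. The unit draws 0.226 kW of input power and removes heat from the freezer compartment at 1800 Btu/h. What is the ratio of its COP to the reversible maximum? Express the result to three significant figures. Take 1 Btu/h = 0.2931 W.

Converting, Q̇_C = 1800 Btu/h = 0.5276 kW, so COP_actual = Q̇_C/Ẇ = 0.5276/0.2260 = 2.334.
In absolute terms T_C = 256.48 K and T_H = 296.85 K, so ΔT = 40.37 K.
COP_Carnot = T_C/ΔT = 256.48/40.37 = 6.354.
η_II = COP_actual/COP_Carnot = 2.334/6.354 = 0.3674.

0.367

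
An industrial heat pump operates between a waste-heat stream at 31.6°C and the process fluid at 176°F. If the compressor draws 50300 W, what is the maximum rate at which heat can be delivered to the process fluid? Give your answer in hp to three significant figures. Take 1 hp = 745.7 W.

In absolute terms T_C = 304.75 K and T_H = 353.15 K, so ΔT = 48.40 K.
COP_Carnot = T_H/ΔT = 353.15/48.40 = 7.296.
Q̇_max = COP_Carnot × Ẇ = 7.296 × 50300 W = 367000 W = 492.2 hp.

492 hp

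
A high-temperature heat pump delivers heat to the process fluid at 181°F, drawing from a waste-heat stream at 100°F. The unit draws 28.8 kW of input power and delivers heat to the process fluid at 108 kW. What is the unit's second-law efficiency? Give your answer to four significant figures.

COP_actual = Q̇_H/Ẇ = 108.0/28.80 = 3.750.
In absolute terms T_C = 310.93 K and T_H = 355.93 K, so ΔT = 45.00 K.
COP_Carnot = T_H/ΔT = 355.93/45.00 = 7.910.
η_II = COP_actual/COP_Carnot = 3.750/7.910 = 0.4741.

0.4741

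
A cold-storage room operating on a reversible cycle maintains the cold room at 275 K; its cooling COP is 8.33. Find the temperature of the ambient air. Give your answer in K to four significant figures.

308.0 K

COP_R = T_C/(T_H − T_C) gives T_H − T_C = T_C/COP.
With T_C = 275.00 K, T_H = 275.00 × (1 + 1/8.33) = 308.01 K.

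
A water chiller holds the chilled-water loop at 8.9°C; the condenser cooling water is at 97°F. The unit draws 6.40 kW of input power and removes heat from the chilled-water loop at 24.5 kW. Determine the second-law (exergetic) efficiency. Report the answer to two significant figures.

0.37

COP_actual = Q̇_C/Ẇ = 24.50/6.400 = 3.828.
In absolute terms T_C = 282.05 K and T_H = 309.26 K, so ΔT = 27.21 K.
COP_Carnot = T_C/ΔT = 282.05/27.21 = 10.37.
η_II = COP_actual/COP_Carnot = 3.828/10.37 = 0.3693.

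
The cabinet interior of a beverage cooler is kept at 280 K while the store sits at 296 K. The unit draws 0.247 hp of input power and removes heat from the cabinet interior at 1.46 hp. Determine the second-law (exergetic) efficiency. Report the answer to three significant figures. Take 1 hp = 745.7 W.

COP_actual = Q̇_C/Ẇ = 1.460/0.2470 = 5.911.
The reservoir spacing is ΔT = 296 − 280 = 16.00 K.
COP_Carnot = T_C/ΔT = 280.00/16.00 = 17.50.
η_II = COP_actual/COP_Carnot = 5.911/17.50 = 0.3378.

0.338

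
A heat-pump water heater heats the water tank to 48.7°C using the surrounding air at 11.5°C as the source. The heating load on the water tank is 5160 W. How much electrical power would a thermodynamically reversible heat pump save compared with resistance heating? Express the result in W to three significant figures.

In absolute terms T_C = 284.65 K and T_H = 321.85 K, so ΔT = 37.20 K.
COP_Carnot = T_H/ΔT = 321.85/37.20 = 8.652.
Resistance heating needs Ẇ_res = Q̇_H = 5160 W; the reversible heat pump needs only Ẇ_hp = Q̇_H/COP = 596.4 W.
Saving = 5160 − 596.4 = 4564 W.

4560 W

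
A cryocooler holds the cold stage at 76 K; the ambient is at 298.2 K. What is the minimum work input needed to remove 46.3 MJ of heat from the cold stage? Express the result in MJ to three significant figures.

The reservoir spacing is ΔT = 298.2 − 76 = 222.2 K.
The reversible limit is COP_R = T_C/ΔT = 0.3420, so W_min = Q_C/COP = Q_C·ΔT/T_C.
W_min = 46.30 × 222.2/76.00 = 135.4 MJ.

135 MJ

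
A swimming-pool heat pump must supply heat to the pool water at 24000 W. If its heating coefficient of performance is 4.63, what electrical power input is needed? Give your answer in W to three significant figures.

Ẇ = Q̇_H/COP_HP = 24000/4.63 = 5184 W.

5180 W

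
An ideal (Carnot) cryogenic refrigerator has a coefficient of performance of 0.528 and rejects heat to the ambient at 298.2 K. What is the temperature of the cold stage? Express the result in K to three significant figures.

For a Carnot refrigerator COP_R = T_C/(T_H − T_C), so T_C = COP·T_H/(1 + COP).
With T_H = 298.20 K, T_C = 0.528 × 298.20/1.528 = 103.04 K.

103 K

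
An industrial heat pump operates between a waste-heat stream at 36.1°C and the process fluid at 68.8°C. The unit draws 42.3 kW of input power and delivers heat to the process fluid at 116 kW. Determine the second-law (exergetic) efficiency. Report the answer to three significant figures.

0.262

COP_actual = Q̇_H/Ẇ = 116.0/42.30 = 2.742.
In absolute terms T_C = 309.25 K and T_H = 341.95 K, so ΔT = 32.70 K.
COP_Carnot = T_H/ΔT = 341.95/32.70 = 10.46.
η_II = COP_actual/COP_Carnot = 2.742/10.46 = 0.2622.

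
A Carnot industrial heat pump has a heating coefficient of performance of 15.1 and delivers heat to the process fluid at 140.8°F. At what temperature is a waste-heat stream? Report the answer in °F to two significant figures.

100 °F

COP_HP = T_H/(T_H − T_C) gives T_H − T_C = T_H/COP.
With T_H = 333.59 K, T_C = 333.59 × (1 − 1/15.1) = 311.50 K.
Converting, 311.50 K = 101.03°F.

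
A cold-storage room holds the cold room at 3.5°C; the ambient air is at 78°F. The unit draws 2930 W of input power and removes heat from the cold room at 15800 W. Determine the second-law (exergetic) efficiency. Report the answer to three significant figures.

COP_actual = Q̇_C/Ẇ = 15800/2930 = 5.392.
In absolute terms T_C = 276.65 K and T_H = 298.71 K, so ΔT = 22.06 K.
COP_Carnot = T_C/ΔT = 276.65/22.06 = 12.54.
η_II = COP_actual/COP_Carnot = 5.392/12.54 = 0.4299.

0.430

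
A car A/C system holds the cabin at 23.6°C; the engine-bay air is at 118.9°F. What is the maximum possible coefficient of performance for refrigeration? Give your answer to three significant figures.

In absolute terms T_C = 296.75 K and T_H = 321.43 K, so ΔT = 24.68 K.
For a reversible cycle, COP_Carnot = T_C/ΔT = 296.75/24.68 = 12.02.

12.0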